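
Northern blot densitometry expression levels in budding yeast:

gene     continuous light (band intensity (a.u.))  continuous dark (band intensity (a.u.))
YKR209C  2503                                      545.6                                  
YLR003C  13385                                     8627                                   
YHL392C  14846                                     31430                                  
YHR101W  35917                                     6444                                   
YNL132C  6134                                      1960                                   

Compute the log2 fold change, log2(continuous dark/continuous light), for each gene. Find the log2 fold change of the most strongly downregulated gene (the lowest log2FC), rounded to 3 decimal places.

-2.479

log2(545.6/2503) = -2.198  (YKR209C)
log2(8627/13385) = -0.634  (YLR003C)
log2(31430/14846) = 1.082  (YHL392C)
log2(6444/35917) = -2.479  (YHR101W)
log2(1960/6134) = -1.646  (YNL132C)
YHR101W is most strongly downregulated.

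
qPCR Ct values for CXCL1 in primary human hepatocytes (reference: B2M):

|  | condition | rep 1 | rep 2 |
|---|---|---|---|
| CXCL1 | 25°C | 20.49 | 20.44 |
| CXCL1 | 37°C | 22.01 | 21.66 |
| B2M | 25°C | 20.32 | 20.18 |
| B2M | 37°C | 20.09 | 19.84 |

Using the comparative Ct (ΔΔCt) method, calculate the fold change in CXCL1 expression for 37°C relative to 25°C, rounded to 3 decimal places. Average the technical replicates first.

0.318

Mean Ct: CXCL1 25°C 20.465; CXCL1 37°C 21.835; B2M 25°C 20.250; B2M 37°C 19.965
ΔCt(25°C) = 20.465 − 20.250 = 0.215
ΔCt(37°C) = 21.835 − 19.965 = 1.870
ΔΔCt = 1.870 − 0.215 = 1.655
Fold change = 2^(−1.655) = 0.3175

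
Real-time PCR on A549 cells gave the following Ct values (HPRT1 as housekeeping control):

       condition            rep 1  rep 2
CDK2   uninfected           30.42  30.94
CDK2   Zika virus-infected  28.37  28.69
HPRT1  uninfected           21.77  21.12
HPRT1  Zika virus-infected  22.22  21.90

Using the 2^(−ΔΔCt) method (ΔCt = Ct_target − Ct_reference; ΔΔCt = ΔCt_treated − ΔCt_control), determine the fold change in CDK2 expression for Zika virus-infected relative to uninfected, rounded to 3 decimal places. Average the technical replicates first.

6.797

Mean Ct: CDK2 uninfected 30.680; CDK2 Zika virus-infected 28.530; HPRT1 uninfected 21.445; HPRT1 Zika virus-infected 22.060
ΔCt(uninfected) = 30.680 − 21.445 = 9.235
ΔCt(Zika virus-infected) = 28.530 − 22.060 = 6.470
ΔΔCt = 6.470 − 9.235 = -2.765
Fold change = 2^(−(-2.765)) = 2^2.765 = 6.7975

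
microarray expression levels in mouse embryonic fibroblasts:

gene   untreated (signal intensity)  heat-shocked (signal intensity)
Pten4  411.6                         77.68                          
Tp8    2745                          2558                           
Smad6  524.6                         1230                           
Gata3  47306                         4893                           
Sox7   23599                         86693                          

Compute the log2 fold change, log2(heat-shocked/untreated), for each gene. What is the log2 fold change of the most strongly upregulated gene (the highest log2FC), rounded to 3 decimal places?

log2(77.68/411.6) = -2.406  (Pten4)
log2(2558/2745) = -0.102  (Tp8)
log2(1230/524.6) = 1.229  (Smad6)
log2(4893/47306) = -3.273  (Gata3)
log2(86693/23599) = 1.877  (Sox7)
Sox7 is most strongly upregulated.

1.877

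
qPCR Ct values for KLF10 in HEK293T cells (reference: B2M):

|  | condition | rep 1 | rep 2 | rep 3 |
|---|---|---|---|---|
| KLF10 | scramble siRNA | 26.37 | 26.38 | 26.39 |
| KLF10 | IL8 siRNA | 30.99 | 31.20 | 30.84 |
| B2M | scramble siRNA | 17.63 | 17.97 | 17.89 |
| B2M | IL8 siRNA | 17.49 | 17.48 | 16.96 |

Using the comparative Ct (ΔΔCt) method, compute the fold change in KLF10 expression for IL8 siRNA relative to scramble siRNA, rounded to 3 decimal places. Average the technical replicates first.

0.028

Mean Ct: KLF10 scramble siRNA 26.380; KLF10 IL8 siRNA 31.010; B2M scramble siRNA 17.830; B2M IL8 siRNA 17.310
ΔCt(scramble siRNA) = 26.380 − 17.830 = 8.550
ΔCt(IL8 siRNA) = 31.010 − 17.310 = 13.700
ΔΔCt = 13.700 − 8.550 = 5.150
Fold change = 2^(−5.150) = 0.0282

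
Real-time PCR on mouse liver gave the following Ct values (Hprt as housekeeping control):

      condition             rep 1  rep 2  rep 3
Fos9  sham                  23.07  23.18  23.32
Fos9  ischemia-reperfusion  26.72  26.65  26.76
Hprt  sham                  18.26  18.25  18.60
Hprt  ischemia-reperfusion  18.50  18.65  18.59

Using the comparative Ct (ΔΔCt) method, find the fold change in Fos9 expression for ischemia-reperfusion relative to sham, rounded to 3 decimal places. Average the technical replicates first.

0.101

Mean Ct: Fos9 sham 23.190; Fos9 ischemia-reperfusion 26.710; Hprt sham 18.370; Hprt ischemia-reperfusion 18.580
ΔCt(sham) = 23.190 − 18.370 = 4.820
ΔCt(ischemia-reperfusion) = 26.710 − 18.580 = 8.130
ΔΔCt = 8.130 − 4.820 = 3.310
Fold change = 2^(−3.310) = 0.1008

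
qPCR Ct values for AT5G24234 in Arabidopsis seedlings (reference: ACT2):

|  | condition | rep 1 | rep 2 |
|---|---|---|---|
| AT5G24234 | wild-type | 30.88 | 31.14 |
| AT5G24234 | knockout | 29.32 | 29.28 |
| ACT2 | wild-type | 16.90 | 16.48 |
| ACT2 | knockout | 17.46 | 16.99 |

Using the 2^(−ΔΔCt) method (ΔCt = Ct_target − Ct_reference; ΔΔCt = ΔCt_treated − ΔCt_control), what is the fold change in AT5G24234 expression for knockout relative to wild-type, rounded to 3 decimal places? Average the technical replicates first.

4.740

Mean Ct: AT5G24234 wild-type 31.010; AT5G24234 knockout 29.300; ACT2 wild-type 16.690; ACT2 knockout 17.225
ΔCt(wild-type) = 31.010 − 16.690 = 14.320
ΔCt(knockout) = 29.300 − 17.225 = 12.075
ΔΔCt = 12.075 − 14.320 = -2.245
Fold change = 2^(−(-2.245)) = 2^2.245 = 4.7404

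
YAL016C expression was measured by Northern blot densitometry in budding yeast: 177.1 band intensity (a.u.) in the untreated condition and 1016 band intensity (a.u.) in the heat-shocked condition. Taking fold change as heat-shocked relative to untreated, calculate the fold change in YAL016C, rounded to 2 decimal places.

5.74

Fold change = 1016 / 177.1 = 5.737
YAL016C is upregulated.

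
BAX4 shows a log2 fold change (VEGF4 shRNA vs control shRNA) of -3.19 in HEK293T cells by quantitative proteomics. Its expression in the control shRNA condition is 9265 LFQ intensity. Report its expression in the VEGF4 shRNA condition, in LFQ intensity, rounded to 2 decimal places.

1015.22

Fold change = 2^(-3.19) = 0.1096
VEGF4 shRNA expression = 9265 × 0.1096 = 1015.22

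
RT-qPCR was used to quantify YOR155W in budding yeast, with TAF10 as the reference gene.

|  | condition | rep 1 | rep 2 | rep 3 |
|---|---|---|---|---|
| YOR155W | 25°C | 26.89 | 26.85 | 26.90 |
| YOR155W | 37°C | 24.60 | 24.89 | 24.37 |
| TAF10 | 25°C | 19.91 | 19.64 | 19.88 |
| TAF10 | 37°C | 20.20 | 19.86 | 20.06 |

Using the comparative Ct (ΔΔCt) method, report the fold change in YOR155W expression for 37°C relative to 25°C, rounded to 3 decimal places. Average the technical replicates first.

5.618

Mean Ct: YOR155W 25°C 26.880; YOR155W 37°C 24.620; TAF10 25°C 19.810; TAF10 37°C 20.040
ΔCt(25°C) = 26.880 − 19.810 = 7.070
ΔCt(37°C) = 24.620 − 20.040 = 4.580
ΔΔCt = 4.580 − 7.070 = -2.490
Fold change = 2^(−(-2.490)) = 2^2.490 = 5.6178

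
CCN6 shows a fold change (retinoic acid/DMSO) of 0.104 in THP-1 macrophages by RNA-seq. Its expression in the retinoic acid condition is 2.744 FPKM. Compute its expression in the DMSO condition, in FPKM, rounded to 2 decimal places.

DMSO expression = 2.744 / 0.104 = 26.38

26.38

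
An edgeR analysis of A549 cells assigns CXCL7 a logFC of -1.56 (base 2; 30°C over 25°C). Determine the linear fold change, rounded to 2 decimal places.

Fold change = 2^(-1.56) = 0.339

0.34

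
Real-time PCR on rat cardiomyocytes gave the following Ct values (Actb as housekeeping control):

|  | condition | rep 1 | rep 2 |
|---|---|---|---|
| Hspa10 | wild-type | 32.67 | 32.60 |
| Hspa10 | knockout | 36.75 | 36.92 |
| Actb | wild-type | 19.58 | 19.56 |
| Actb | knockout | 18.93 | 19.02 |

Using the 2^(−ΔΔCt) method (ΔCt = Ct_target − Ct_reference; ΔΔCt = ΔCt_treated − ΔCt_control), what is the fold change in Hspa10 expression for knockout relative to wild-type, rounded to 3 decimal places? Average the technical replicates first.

0.036

Mean Ct: Hspa10 wild-type 32.635; Hspa10 knockout 36.835; Actb wild-type 19.570; Actb knockout 18.975
ΔCt(wild-type) = 32.635 − 19.570 = 13.065
ΔCt(knockout) = 36.835 − 18.975 = 17.860
ΔΔCt = 17.860 − 13.065 = 4.795
Fold change = 2^(−4.795) = 0.0360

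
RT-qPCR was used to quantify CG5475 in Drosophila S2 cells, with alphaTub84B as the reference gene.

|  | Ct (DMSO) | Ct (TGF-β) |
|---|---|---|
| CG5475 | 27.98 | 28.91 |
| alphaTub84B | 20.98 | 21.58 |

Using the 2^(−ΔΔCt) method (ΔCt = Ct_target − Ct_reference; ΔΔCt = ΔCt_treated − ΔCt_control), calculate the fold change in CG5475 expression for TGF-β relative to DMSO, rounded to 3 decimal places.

0.796

ΔCt(DMSO) = 27.980 − 20.980 = 7.000
ΔCt(TGF-β) = 28.910 − 21.580 = 7.330
ΔΔCt = 7.330 − 7.000 = 0.330
Fold change = 2^(−0.330) = 0.7955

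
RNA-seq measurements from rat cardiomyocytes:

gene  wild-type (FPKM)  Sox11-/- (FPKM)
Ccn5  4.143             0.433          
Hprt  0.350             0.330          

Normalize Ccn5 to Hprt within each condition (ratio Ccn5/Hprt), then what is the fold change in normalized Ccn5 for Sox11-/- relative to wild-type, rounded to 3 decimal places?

0.111

Ccn5/Hprt (wild-type) = 4.143 / 0.350 = 11.837
Ccn5/Hprt (Sox11-/-) = 0.433 / 0.330 = 1.3121
Fold change = 1.3121 / 11.837 = 0.1108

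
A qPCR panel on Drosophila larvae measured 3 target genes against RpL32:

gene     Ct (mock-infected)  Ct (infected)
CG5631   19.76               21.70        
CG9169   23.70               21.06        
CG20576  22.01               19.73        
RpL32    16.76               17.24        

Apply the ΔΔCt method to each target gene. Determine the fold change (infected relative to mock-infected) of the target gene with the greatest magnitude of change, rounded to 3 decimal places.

8.694

CG5631: ΔΔCt = (21.70−17.24) − (19.76−16.76) = 4.46 − 3.00 = 1.46; fold change = 2^-1.46 = 0.363
CG9169: ΔΔCt = (21.06−17.24) − (23.70−16.76) = 3.82 − 6.94 = -3.12; fold change = 2^3.12 = 8.694
CG20576: ΔΔCt = (19.73−17.24) − (22.01−16.76) = 2.49 − 5.25 = -2.76; fold change = 2^2.76 = 6.774
CG9169 has the largest |ΔΔCt| = 3.12.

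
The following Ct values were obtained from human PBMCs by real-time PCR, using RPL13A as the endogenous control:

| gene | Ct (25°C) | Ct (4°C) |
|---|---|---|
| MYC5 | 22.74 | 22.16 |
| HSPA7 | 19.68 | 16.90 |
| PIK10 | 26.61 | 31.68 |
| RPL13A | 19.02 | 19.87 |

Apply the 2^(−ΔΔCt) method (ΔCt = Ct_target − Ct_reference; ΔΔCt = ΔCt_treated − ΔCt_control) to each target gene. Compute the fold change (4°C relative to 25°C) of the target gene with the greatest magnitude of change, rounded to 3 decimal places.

MYC5: ΔΔCt = (22.16−19.87) − (22.74−19.02) = 2.29 − 3.72 = -1.43; fold change = 2^1.43 = 2.694
HSPA7: ΔΔCt = (16.90−19.87) − (19.68−19.02) = -2.97 − 0.66 = -3.63; fold change = 2^3.63 = 12.381
PIK10: ΔΔCt = (31.68−19.87) − (26.61−19.02) = 11.81 − 7.59 = 4.22; fold change = 2^-4.22 = 0.054
PIK10 has the largest |ΔΔCt| = 4.22.

0.054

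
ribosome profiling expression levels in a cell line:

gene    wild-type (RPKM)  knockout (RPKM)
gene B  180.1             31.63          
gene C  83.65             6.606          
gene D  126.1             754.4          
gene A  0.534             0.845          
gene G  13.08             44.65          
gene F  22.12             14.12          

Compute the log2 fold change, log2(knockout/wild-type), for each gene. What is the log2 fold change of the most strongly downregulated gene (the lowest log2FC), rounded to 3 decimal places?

-3.663

log2(31.63/180.1) = -2.509  (gene B)
log2(6.606/83.65) = -3.663  (gene C)
log2(754.4/126.1) = 2.581  (gene D)
log2(0.845/0.534) = 0.662  (gene A)
log2(44.65/13.08) = 1.771  (gene G)
log2(14.12/22.12) = -0.648  (gene F)
gene C is most strongly downregulated.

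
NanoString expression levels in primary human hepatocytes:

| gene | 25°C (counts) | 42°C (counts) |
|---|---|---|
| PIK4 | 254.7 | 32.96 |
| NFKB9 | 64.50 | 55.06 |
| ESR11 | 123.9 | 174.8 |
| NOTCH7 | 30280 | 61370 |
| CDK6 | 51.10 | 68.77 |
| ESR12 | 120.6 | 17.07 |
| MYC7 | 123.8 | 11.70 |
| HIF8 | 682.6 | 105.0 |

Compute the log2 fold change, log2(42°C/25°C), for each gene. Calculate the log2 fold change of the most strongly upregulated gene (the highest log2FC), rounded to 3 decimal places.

log2(32.96/254.7) = -2.950  (PIK4)
log2(55.06/64.50) = -0.228  (NFKB9)
log2(174.8/123.9) = 0.497  (ESR11)
log2(61370/30280) = 1.019  (NOTCH7)
log2(68.77/51.10) = 0.428  (CDK6)
log2(17.07/120.6) = -2.821  (ESR12)
log2(11.70/123.8) = -3.403  (MYC7)
log2(105.0/682.6) = -2.701  (HIF8)
NOTCH7 is most strongly upregulated.

1.019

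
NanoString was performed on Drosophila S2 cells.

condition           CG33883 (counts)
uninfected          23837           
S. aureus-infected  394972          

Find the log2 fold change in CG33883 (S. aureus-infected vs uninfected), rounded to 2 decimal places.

Fold change = 394972 / 23837 = 16.5697
log2(16.5697) = 4.050

4.05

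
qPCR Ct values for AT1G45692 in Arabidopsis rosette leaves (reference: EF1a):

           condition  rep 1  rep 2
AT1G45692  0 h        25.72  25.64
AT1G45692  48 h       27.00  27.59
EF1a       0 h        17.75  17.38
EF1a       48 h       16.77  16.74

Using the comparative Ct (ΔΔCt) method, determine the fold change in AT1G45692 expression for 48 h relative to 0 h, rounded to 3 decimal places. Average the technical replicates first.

0.186

Mean Ct: AT1G45692 0 h 25.680; AT1G45692 48 h 27.295; EF1a 0 h 17.565; EF1a 48 h 16.755
ΔCt(0 h) = 25.680 − 17.565 = 8.115
ΔCt(48 h) = 27.295 − 16.755 = 10.540
ΔΔCt = 10.540 − 8.115 = 2.425
Fold change = 2^(−2.425) = 0.1862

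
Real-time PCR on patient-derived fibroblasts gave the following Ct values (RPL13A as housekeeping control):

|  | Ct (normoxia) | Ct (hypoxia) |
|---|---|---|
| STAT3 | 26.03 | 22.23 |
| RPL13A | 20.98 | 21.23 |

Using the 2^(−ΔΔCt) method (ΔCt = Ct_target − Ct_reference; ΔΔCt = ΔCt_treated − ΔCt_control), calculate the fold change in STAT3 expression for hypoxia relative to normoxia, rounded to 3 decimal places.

16.564

ΔCt(normoxia) = 26.030 − 20.980 = 5.050
ΔCt(hypoxia) = 22.230 − 21.230 = 1.000
ΔΔCt = 1.000 − 5.050 = -4.050
Fold change = 2^(−(-4.050)) = 2^4.050 = 16.5642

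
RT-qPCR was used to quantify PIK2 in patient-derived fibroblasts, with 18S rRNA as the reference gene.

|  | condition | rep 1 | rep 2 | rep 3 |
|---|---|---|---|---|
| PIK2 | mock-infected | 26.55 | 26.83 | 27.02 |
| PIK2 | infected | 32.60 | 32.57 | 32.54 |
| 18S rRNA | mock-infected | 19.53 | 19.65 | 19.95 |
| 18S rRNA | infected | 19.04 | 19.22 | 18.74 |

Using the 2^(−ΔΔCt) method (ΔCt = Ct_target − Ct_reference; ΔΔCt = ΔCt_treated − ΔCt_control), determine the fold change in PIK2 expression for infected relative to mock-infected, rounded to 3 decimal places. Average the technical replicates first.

0.011

Mean Ct: PIK2 mock-infected 26.800; PIK2 infected 32.570; 18S rRNA mock-infected 19.710; 18S rRNA infected 19.000
ΔCt(mock-infected) = 26.800 − 19.710 = 7.090
ΔCt(infected) = 32.570 − 19.000 = 13.570
ΔΔCt = 13.570 − 7.090 = 6.480
Fold change = 2^(−6.480) = 0.0112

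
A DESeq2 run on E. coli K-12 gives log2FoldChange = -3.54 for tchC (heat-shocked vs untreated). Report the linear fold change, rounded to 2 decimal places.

0.09

Fold change = 2^(-3.54) = 0.086
That is, tchC drops to 8.6% of the untreated level.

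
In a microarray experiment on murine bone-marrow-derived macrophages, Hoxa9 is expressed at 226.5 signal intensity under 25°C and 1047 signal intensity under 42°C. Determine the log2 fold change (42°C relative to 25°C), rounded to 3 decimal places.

Fold change = 1047 / 226.5 = 4.6225
log2(4.6225) = 2.2087

2.209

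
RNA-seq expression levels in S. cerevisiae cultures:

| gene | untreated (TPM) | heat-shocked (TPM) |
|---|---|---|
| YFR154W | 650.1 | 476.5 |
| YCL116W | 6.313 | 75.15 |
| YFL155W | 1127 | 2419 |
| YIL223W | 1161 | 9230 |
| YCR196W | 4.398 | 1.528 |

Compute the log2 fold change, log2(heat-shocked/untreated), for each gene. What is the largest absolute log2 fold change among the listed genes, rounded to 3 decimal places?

3.573

log2(476.5/650.1) = -0.448  (YFR154W)
log2(75.15/6.313) = 3.573  (YCL116W)
log2(2419/1127) = 1.102  (YFL155W)
log2(9230/1161) = 2.991  (YIL223W)
log2(1.528/4.398) = -1.525  (YCR196W)
The largest magnitude belongs to YCL116W.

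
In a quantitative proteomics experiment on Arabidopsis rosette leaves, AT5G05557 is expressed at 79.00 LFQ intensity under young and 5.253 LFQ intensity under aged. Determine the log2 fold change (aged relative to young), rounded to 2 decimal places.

-3.91

Fold change = 5.253 / 79.00 = 0.0665
log2(0.0665) = -3.911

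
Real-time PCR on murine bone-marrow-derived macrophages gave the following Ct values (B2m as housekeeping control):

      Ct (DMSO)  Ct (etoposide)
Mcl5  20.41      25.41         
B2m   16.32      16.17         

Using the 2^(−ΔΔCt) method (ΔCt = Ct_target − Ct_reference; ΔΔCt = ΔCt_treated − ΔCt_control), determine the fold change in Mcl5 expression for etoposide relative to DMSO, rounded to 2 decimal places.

0.03

ΔCt(DMSO) = 20.410 − 16.320 = 4.090
ΔCt(etoposide) = 25.410 − 16.170 = 9.240
ΔΔCt = 9.240 − 4.090 = 5.150
Fold change = 2^(−5.150) = 0.028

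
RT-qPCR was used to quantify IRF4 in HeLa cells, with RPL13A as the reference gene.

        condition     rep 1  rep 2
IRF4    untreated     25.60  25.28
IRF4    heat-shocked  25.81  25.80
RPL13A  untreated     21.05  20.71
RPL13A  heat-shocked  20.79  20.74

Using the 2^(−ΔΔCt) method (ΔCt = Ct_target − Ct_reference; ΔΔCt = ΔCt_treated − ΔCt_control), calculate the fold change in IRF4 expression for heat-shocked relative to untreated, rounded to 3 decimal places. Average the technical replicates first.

Mean Ct: IRF4 untreated 25.440; IRF4 heat-shocked 25.805; RPL13A untreated 20.880; RPL13A heat-shocked 20.765
ΔCt(untreated) = 25.440 − 20.880 = 4.560
ΔCt(heat-shocked) = 25.805 − 20.765 = 5.040
ΔΔCt = 5.040 − 4.560 = 0.480
Fold change = 2^(−0.480) = 0.7170

0.717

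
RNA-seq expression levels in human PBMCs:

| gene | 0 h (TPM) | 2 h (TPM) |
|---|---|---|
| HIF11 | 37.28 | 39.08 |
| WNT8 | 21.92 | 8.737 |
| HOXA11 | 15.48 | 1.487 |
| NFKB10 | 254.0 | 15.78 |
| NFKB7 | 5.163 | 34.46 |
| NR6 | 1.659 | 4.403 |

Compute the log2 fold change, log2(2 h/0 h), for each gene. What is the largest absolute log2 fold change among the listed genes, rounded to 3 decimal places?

4.009

log2(39.08/37.28) = 0.068  (HIF11)
log2(8.737/21.92) = -1.327  (WNT8)
log2(1.487/15.48) = -3.380  (HOXA11)
log2(15.78/254.0) = -4.009  (NFKB10)
log2(34.46/5.163) = 2.739  (NFKB7)
log2(4.403/1.659) = 1.408  (NR6)
The largest magnitude belongs to NFKB10.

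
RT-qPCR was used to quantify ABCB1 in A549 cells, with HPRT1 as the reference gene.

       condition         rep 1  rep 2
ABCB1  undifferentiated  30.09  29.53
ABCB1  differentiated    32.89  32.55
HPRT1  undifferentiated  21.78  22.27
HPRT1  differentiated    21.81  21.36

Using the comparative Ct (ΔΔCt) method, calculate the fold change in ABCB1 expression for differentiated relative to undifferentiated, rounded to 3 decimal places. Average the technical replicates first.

Mean Ct: ABCB1 undifferentiated 29.810; ABCB1 differentiated 32.720; HPRT1 undifferentiated 22.025; HPRT1 differentiated 21.585
ΔCt(undifferentiated) = 29.810 − 22.025 = 7.785
ΔCt(differentiated) = 32.720 − 21.585 = 11.135
ΔΔCt = 11.135 − 7.785 = 3.350
Fold change = 2^(−3.350) = 0.0981

0.098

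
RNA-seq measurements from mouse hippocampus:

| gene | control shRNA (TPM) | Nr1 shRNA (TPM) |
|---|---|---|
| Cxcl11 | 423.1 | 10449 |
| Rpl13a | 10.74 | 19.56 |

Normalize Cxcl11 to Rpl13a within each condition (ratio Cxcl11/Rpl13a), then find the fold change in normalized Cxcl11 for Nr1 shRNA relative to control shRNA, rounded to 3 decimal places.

13.560

Cxcl11/Rpl13a (control shRNA) = 423.1 / 10.74 = 39.395
Cxcl11/Rpl13a (Nr1 shRNA) = 10449 / 19.56 = 534.2
Fold change = 534.2 / 39.395 = 13.5602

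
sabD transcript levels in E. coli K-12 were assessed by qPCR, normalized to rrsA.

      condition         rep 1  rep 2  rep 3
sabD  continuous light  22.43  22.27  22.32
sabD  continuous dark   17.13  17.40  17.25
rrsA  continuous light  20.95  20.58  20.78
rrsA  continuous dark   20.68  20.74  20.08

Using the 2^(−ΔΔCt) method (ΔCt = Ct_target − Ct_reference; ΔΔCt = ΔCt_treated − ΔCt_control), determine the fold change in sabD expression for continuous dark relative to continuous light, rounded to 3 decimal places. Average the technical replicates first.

28.051

Mean Ct: sabD continuous light 22.340; sabD continuous dark 17.260; rrsA continuous light 20.770; rrsA continuous dark 20.500
ΔCt(continuous light) = 22.340 − 20.770 = 1.570
ΔCt(continuous dark) = 17.260 − 20.500 = -3.240
ΔΔCt = -3.240 − 1.570 = -4.810
Fold change = 2^(−(-4.810)) = 2^4.810 = 28.0514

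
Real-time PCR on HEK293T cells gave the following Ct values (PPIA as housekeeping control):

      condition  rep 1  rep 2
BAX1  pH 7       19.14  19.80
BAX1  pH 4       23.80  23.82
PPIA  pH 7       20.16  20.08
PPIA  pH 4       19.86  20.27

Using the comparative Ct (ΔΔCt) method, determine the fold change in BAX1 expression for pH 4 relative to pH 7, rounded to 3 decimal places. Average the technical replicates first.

0.048

Mean Ct: BAX1 pH 7 19.470; BAX1 pH 4 23.810; PPIA pH 7 20.120; PPIA pH 4 20.065
ΔCt(pH 7) = 19.470 − 20.120 = -0.650
ΔCt(pH 4) = 23.810 − 20.065 = 3.745
ΔΔCt = 3.745 − (-0.650) = 4.395
Fold change = 2^(−4.395) = 0.0475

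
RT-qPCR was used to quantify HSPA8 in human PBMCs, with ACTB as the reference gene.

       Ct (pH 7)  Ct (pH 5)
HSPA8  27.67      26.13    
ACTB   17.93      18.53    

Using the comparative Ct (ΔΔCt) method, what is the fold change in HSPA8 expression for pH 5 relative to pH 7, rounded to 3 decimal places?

4.408

ΔCt(pH 7) = 27.670 − 17.930 = 9.740
ΔCt(pH 5) = 26.130 − 18.530 = 7.600
ΔΔCt = 7.600 − 9.740 = -2.140
Fold change = 2^(−(-2.140)) = 2^2.140 = 4.4076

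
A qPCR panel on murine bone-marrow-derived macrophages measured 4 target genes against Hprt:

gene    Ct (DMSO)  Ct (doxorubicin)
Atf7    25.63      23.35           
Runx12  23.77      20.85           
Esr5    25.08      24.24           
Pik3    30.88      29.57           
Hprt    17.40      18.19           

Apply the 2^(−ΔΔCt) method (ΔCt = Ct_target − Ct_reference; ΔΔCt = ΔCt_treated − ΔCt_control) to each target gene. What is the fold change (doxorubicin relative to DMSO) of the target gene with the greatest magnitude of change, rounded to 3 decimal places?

13.086

Atf7: ΔΔCt = (23.35−18.19) − (25.63−17.40) = 5.16 − 8.23 = -3.07; fold change = 2^3.07 = 8.398
Runx12: ΔΔCt = (20.85−18.19) − (23.77−17.40) = 2.66 − 6.37 = -3.71; fold change = 2^3.71 = 13.086
Esr5: ΔΔCt = (24.24−18.19) − (25.08−17.40) = 6.05 − 7.68 = -1.63; fold change = 2^1.63 = 3.095
Pik3: ΔΔCt = (29.57−18.19) − (30.88−17.40) = 11.38 − 13.48 = -2.10; fold change = 2^2.10 = 4.287
Runx12 has the largest |ΔΔCt| = 3.71.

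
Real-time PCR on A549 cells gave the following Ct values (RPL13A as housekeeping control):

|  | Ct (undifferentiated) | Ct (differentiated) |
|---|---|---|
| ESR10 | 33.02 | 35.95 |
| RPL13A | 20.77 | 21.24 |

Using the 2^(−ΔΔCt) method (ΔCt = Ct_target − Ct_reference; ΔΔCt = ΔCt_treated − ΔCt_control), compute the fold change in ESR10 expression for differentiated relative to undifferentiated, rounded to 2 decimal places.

0.18

ΔCt(undifferentiated) = 33.020 − 20.770 = 12.250
ΔCt(differentiated) = 35.950 − 21.240 = 14.710
ΔΔCt = 14.710 − 12.250 = 2.460
Fold change = 2^(−2.460) = 0.182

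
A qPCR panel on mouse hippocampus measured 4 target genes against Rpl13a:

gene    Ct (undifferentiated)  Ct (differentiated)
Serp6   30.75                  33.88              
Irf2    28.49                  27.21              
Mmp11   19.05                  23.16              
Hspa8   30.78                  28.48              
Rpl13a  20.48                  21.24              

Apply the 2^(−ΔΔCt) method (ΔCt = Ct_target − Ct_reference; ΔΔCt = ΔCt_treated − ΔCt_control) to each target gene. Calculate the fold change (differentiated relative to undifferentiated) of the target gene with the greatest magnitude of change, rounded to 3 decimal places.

0.098

Serp6: ΔΔCt = (33.88−21.24) − (30.75−20.48) = 12.64 − 10.27 = 2.37; fold change = 2^-2.37 = 0.193
Irf2: ΔΔCt = (27.21−21.24) − (28.49−20.48) = 5.97 − 8.01 = -2.04; fold change = 2^2.04 = 4.112
Mmp11: ΔΔCt = (23.16−21.24) − (19.05−20.48) = 1.92 − (-1.43) = 3.35; fold change = 2^-3.35 = 0.098
Hspa8: ΔΔCt = (28.48−21.24) − (30.78−20.48) = 7.24 − 10.30 = -3.06; fold change = 2^3.06 = 8.340
Mmp11 has the largest |ΔΔCt| = 3.35.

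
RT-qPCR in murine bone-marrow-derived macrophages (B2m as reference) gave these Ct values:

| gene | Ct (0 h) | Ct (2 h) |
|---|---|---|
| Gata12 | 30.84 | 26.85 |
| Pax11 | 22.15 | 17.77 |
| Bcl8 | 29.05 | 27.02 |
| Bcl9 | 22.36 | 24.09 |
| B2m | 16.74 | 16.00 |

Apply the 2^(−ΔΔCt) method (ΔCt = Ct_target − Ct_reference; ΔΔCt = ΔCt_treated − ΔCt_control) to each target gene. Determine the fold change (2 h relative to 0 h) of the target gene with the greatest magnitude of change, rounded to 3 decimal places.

Gata12: ΔΔCt = (26.85−16.00) − (30.84−16.74) = 10.85 − 14.10 = -3.25; fold change = 2^3.25 = 9.514
Pax11: ΔΔCt = (17.77−16.00) − (22.15−16.74) = 1.77 − 5.41 = -3.64; fold change = 2^3.64 = 12.467
Bcl8: ΔΔCt = (27.02−16.00) − (29.05−16.74) = 11.02 − 12.31 = -1.29; fold change = 2^1.29 = 2.445
Bcl9: ΔΔCt = (24.09−16.00) − (22.36−16.74) = 8.09 − 5.62 = 2.47; fold change = 2^-2.47 = 0.180
Pax11 has the largest |ΔΔCt| = 3.64.

12.467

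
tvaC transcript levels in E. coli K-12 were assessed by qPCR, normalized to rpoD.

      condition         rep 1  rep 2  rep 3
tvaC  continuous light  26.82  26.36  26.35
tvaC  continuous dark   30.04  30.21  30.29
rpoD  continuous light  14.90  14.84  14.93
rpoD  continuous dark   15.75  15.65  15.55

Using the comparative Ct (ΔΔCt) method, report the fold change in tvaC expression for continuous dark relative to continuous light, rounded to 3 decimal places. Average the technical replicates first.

0.133

Mean Ct: tvaC continuous light 26.510; tvaC continuous dark 30.180; rpoD continuous light 14.890; rpoD continuous dark 15.650
ΔCt(continuous light) = 26.510 − 14.890 = 11.620
ΔCt(continuous dark) = 30.180 − 15.650 = 14.530
ΔΔCt = 14.530 − 11.620 = 2.910
Fold change = 2^(−2.910) = 0.1330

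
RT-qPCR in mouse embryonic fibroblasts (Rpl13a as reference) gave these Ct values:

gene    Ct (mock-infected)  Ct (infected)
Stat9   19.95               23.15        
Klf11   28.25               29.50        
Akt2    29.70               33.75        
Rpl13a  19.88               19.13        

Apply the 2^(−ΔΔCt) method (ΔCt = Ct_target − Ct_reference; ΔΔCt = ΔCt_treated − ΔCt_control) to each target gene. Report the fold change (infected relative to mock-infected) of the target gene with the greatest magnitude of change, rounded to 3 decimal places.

0.036

Stat9: ΔΔCt = (23.15−19.13) − (19.95−19.88) = 4.02 − 0.07 = 3.95; fold change = 2^-3.95 = 0.065
Klf11: ΔΔCt = (29.50−19.13) − (28.25−19.88) = 10.37 − 8.37 = 2.00; fold change = 2^-2.00 = 0.250
Akt2: ΔΔCt = (33.75−19.13) − (29.70−19.88) = 14.62 − 9.82 = 4.80; fold change = 2^-4.80 = 0.036
Akt2 has the largest |ΔΔCt| = 4.80.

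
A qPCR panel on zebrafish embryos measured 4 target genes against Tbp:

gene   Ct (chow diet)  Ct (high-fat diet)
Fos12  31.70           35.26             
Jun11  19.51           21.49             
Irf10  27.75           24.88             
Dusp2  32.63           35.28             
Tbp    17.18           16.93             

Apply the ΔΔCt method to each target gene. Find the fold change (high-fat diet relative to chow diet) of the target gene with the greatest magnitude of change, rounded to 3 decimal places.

Fos12: ΔΔCt = (35.26−16.93) − (31.70−17.18) = 18.33 − 14.52 = 3.81; fold change = 2^-3.81 = 0.071
Jun11: ΔΔCt = (21.49−16.93) − (19.51−17.18) = 4.56 − 2.33 = 2.23; fold change = 2^-2.23 = 0.213
Irf10: ΔΔCt = (24.88−16.93) − (27.75−17.18) = 7.95 − 10.57 = -2.62; fold change = 2^2.62 = 6.148
Dusp2: ΔΔCt = (35.28−16.93) − (32.63−17.18) = 18.35 − 15.45 = 2.90; fold change = 2^-2.90 = 0.134
Fos12 has the largest |ΔΔCt| = 3.81.

0.071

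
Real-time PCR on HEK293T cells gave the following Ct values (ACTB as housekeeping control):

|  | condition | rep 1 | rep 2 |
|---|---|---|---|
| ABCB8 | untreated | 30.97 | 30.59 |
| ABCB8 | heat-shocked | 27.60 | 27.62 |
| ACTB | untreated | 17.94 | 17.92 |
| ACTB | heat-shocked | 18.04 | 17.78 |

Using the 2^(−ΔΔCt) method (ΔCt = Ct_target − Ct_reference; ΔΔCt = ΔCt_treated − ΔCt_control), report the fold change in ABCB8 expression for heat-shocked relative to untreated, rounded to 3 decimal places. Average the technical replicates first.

8.877

Mean Ct: ABCB8 untreated 30.780; ABCB8 heat-shocked 27.610; ACTB untreated 17.930; ACTB heat-shocked 17.910
ΔCt(untreated) = 30.780 − 17.930 = 12.850
ΔCt(heat-shocked) = 27.610 − 17.910 = 9.700
ΔΔCt = 9.700 − 12.850 = -3.150
Fold change = 2^(−(-3.150)) = 2^3.150 = 8.8766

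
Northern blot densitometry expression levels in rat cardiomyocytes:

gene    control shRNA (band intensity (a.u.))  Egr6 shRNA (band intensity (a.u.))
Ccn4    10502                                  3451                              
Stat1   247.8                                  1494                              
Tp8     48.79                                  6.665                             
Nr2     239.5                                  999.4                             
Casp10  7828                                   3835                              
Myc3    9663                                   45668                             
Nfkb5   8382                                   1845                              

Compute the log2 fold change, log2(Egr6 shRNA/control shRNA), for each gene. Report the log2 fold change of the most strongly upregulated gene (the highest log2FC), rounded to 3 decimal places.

2.592

log2(3451/10502) = -1.606  (Ccn4)
log2(1494/247.8) = 2.592  (Stat1)
log2(6.665/48.79) = -2.872  (Tp8)
log2(999.4/239.5) = 2.061  (Nr2)
log2(3835/7828) = -1.029  (Casp10)
log2(45668/9663) = 2.241  (Myc3)
log2(1845/8382) = -2.184  (Nfkb5)
Stat1 is most strongly upregulated.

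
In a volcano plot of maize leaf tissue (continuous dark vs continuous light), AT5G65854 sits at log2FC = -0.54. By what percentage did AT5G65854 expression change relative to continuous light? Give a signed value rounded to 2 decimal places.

-31.22%

Fold change = 2^(-0.54) = 0.6878
Percent change = (FC − 1) × 100% = (0.6878 − 1) × 100 = -31.22%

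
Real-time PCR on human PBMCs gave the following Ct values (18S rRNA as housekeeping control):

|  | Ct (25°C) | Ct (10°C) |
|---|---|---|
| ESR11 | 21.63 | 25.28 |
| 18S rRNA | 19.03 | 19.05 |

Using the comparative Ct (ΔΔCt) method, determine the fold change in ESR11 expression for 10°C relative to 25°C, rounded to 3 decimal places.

0.081

ΔCt(25°C) = 21.630 − 19.030 = 2.600
ΔCt(10°C) = 25.280 − 19.050 = 6.230
ΔΔCt = 6.230 − 2.600 = 3.630
Fold change = 2^(−3.630) = 0.0808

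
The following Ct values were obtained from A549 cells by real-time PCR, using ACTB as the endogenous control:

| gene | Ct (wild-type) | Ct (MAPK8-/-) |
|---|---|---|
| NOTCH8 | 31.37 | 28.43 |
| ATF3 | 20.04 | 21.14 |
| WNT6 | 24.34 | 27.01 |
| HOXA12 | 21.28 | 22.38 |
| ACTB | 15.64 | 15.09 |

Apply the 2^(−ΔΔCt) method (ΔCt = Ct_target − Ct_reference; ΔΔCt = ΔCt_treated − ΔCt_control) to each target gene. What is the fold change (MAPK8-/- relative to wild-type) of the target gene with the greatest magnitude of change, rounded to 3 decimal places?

0.107

NOTCH8: ΔΔCt = (28.43−15.09) − (31.37−15.64) = 13.34 − 15.73 = -2.39; fold change = 2^2.39 = 5.242
ATF3: ΔΔCt = (21.14−15.09) − (20.04−15.64) = 6.05 − 4.40 = 1.65; fold change = 2^-1.65 = 0.319
WNT6: ΔΔCt = (27.01−15.09) − (24.34−15.64) = 11.92 − 8.70 = 3.22; fold change = 2^-3.22 = 0.107
HOXA12: ΔΔCt = (22.38−15.09) − (21.28−15.64) = 7.29 − 5.64 = 1.65; fold change = 2^-1.65 = 0.319
WNT6 has the largest |ΔΔCt| = 3.22.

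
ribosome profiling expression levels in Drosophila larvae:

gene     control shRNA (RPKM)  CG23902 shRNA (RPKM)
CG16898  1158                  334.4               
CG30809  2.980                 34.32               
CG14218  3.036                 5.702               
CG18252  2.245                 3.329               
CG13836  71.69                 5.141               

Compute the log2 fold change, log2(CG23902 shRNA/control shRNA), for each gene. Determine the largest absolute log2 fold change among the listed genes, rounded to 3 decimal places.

3.802

log2(334.4/1158) = -1.792  (CG16898)
log2(34.32/2.980) = 3.526  (CG30809)
log2(5.702/3.036) = 0.909  (CG14218)
log2(3.329/2.245) = 0.568  (CG18252)
log2(5.141/71.69) = -3.802  (CG13836)
The largest magnitude belongs to CG13836.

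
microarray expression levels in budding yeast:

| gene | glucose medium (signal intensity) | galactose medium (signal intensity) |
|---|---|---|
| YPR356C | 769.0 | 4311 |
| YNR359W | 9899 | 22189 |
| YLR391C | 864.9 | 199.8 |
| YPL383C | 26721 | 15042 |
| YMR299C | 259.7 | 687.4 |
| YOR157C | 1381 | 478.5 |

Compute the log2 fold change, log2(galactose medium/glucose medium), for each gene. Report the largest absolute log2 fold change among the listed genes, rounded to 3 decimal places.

log2(4311/769.0) = 2.487  (YPR356C)
log2(22189/9899) = 1.164  (YNR359W)
log2(199.8/864.9) = -2.114  (YLR391C)
log2(15042/26721) = -0.829  (YPL383C)
log2(687.4/259.7) = 1.404  (YMR299C)
log2(478.5/1381) = -1.529  (YOR157C)
The largest magnitude belongs to YPR356C.

2.487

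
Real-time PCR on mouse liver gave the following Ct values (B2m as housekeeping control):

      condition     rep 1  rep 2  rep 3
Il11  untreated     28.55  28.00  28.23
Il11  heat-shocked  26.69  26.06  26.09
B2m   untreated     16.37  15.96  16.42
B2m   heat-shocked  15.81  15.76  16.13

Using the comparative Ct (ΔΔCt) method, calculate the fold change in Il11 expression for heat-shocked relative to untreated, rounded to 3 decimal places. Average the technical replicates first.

3.095

Mean Ct: Il11 untreated 28.260; Il11 heat-shocked 26.280; B2m untreated 16.250; B2m heat-shocked 15.900
ΔCt(untreated) = 28.260 − 16.250 = 12.010
ΔCt(heat-shocked) = 26.280 − 15.900 = 10.380
ΔΔCt = 10.380 − 12.010 = -1.630
Fold change = 2^(−(-1.630)) = 2^1.630 = 3.0951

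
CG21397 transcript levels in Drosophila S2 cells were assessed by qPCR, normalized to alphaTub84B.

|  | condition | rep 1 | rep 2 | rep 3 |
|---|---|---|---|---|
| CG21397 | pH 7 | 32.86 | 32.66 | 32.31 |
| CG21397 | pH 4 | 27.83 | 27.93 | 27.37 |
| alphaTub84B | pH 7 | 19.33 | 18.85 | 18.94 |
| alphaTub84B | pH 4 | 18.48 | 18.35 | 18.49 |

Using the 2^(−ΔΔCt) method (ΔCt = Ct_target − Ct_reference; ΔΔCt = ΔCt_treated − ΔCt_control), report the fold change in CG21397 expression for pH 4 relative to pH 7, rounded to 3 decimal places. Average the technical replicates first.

Mean Ct: CG21397 pH 7 32.610; CG21397 pH 4 27.710; alphaTub84B pH 7 19.040; alphaTub84B pH 4 18.440
ΔCt(pH 7) = 32.610 − 19.040 = 13.570
ΔCt(pH 4) = 27.710 − 18.440 = 9.270
ΔΔCt = 9.270 − 13.570 = -4.300
Fold change = 2^(−(-4.300)) = 2^4.300 = 19.6983

19.698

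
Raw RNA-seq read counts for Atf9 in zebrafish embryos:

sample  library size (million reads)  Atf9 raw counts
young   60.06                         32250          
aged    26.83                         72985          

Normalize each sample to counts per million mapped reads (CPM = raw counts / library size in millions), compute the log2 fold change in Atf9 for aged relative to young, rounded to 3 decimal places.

CPM(young) = 32250 / 60.06 = 536.9630
CPM(aged) = 72985 / 26.83 = 2720.2758
Fold change = 2720.2758 / 536.9630 = 5.06604
log2(5.06604) = 2.3409

2.341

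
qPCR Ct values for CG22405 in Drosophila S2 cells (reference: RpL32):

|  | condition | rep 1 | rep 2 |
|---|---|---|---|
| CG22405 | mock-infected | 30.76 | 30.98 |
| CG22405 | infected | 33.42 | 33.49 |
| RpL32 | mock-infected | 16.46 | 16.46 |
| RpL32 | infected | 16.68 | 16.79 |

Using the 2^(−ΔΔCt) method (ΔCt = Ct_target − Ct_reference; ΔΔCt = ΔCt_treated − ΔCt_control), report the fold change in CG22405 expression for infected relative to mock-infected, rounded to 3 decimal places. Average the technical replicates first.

Mean Ct: CG22405 mock-infected 30.870; CG22405 infected 33.455; RpL32 mock-infected 16.460; RpL32 infected 16.735
ΔCt(mock-infected) = 30.870 − 16.460 = 14.410
ΔCt(infected) = 33.455 − 16.735 = 16.720
ΔΔCt = 16.720 − 14.410 = 2.310
Fold change = 2^(−2.310) = 0.2017

0.202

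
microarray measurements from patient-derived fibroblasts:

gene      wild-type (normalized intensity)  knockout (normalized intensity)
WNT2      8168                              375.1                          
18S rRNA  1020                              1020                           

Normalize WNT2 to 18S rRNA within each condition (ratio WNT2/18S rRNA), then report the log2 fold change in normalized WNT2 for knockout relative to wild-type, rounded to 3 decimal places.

-4.445

WNT2/18S rRNA (wild-type) = 8168 / 1020 = 8.0078
WNT2/18S rRNA (knockout) = 375.1 / 1020 = 0.36775
Fold change = 0.36775 / 8.0078 = 0.0459
log2(0.0459) = -4.4446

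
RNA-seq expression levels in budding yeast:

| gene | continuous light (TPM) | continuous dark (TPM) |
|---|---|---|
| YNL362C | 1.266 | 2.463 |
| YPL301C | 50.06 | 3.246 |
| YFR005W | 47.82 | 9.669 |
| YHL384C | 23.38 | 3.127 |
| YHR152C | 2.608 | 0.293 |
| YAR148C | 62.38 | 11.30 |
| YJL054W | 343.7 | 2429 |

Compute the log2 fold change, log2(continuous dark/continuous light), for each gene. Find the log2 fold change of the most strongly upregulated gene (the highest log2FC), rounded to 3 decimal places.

2.821

log2(2.463/1.266) = 0.960  (YNL362C)
log2(3.246/50.06) = -3.947  (YPL301C)
log2(9.669/47.82) = -2.306  (YFR005W)
log2(3.127/23.38) = -2.902  (YHL384C)
log2(0.293/2.608) = -3.154  (YHR152C)
log2(11.30/62.38) = -2.465  (YAR148C)
log2(2429/343.7) = 2.821  (YJL054W)
YJL054W is most strongly upregulated.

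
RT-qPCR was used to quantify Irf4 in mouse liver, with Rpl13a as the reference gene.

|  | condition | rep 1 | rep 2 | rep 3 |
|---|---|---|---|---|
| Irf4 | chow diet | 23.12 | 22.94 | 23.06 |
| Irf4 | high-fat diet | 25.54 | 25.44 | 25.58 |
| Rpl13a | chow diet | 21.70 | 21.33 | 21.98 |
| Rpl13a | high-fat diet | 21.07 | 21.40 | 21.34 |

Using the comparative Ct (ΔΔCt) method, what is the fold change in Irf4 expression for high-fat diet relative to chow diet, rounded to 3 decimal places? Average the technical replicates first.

0.136

Mean Ct: Irf4 chow diet 23.040; Irf4 high-fat diet 25.520; Rpl13a chow diet 21.670; Rpl13a high-fat diet 21.270
ΔCt(chow diet) = 23.040 − 21.670 = 1.370
ΔCt(high-fat diet) = 25.520 − 21.270 = 4.250
ΔΔCt = 4.250 − 1.370 = 2.880
Fold change = 2^(−2.880) = 0.1358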